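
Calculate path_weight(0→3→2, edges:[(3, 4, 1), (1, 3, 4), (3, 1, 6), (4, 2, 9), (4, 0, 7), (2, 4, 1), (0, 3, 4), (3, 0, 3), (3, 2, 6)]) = w(0→3)=4 + w(3→2)=6
= 10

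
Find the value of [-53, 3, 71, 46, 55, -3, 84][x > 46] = [71, 55, 84]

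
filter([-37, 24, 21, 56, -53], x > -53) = [-37, 24, 21, 56]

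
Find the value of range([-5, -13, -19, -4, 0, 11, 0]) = 30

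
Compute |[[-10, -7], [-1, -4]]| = (-10)*(-4) - (-7)*(-1)
= 33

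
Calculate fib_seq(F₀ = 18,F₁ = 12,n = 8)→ F_2 = F_1 + F_0 = 30
F_3 = F_2 + F_1 = 42
F_4 = F_3 + F_2 = 72
...
= [18, 12, 30, 42, 72, 114, 186, 300]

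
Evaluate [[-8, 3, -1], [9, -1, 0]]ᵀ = [[-8, 9], [3, -1], [-1, 0]]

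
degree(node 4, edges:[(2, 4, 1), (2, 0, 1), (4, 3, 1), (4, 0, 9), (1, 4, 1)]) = 4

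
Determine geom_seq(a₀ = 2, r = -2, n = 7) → a_0 = 2*(-2)^0 = 2
a_1 = 2*(-2)^1 = -4
a_2 = 2*(-2)^2 = 8
...
= [2, -4, 8, -16, 32, -64, 128]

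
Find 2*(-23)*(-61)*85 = 238510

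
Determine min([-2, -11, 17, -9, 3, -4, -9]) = -11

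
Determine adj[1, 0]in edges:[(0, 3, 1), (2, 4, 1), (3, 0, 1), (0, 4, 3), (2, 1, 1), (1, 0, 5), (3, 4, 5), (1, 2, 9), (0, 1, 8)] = 5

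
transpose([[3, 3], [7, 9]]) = [[3, 7], [3, 9]]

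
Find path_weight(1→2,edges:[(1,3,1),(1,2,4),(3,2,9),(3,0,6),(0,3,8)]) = w(1→2)=4
= 4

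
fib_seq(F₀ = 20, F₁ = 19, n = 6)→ F_2 = F_1 + F_0 = 39
F_3 = F_2 + F_1 = 58
F_4 = F_3 + F_2 = 97
...
= [20, 19, 39, 58, 97, 155]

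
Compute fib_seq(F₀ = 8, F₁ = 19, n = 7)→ [8, 19, 27, 46, 73, 119, 192]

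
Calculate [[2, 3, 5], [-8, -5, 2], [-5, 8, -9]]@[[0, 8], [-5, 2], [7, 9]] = [[20, 67], [39, -56], [-103, -105]]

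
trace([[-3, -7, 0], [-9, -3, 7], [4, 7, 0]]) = diagonal: (-3) + (-3) + 0
= -6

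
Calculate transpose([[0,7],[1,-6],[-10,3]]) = [[0, 1, -10], [7, -6, 3]]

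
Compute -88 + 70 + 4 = -14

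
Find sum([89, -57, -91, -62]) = 89 + (-57) + (-91) + (-62)
= -121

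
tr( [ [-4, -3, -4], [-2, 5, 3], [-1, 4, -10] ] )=-9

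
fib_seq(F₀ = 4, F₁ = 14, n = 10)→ F_2 = F_1 + F_0 = 18
F_3 = F_2 + F_1 = 32
F_4 = F_3 + F_2 = 50
...
= [4, 14, 18, 32, 50, 82, 132, 214, 346, 560]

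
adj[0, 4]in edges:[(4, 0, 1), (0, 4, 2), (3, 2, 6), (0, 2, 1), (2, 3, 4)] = 2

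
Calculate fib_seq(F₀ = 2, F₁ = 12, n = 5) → F_2 = F_1 + F_0 = 14
F_3 = F_2 + F_1 = 26
F_4 = F_3 + F_2 = 40
= [2, 12, 14, 26, 40]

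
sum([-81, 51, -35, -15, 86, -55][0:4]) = slice → [-81, 51, -35, -15]
(-81) + 51 + (-35) + (-15)
= -80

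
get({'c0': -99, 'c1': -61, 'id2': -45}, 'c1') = -61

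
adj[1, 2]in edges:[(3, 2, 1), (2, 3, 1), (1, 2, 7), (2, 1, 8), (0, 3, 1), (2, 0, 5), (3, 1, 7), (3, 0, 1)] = 7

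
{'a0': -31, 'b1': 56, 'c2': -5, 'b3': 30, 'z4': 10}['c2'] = -5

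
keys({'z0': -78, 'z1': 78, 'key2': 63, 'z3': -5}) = ['z0', 'z1', 'key2', 'z3']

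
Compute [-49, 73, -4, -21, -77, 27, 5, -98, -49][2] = -4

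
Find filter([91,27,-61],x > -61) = [91, 27]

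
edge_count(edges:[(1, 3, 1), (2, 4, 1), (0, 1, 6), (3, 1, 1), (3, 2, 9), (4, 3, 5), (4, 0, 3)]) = 7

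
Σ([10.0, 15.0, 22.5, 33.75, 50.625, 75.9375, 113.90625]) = 10.0 + 15.0 + 22.5 + 33.75 + 50.625 + 75.9375 + 113.90625
= 321.71875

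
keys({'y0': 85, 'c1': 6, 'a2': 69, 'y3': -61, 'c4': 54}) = ['y0', 'c1', 'a2', 'y3', 'c4']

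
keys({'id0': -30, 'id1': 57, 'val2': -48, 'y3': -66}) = ['id0', 'id1', 'val2', 'y3']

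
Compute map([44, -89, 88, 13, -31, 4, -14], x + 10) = 44+10=54, -89+10=-79, 88+10=98, 13+10=23, -31+10=-21, 4+10=14, -14+10=-4
= [54, -79, 98, 23, -21, 14, -4]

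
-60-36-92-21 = -209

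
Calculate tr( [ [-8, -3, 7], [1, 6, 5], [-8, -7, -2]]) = diagonal: (-8) + 6 + (-2)
= -4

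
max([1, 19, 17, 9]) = 19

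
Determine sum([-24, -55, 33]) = (-24) + (-55) + 33
= -46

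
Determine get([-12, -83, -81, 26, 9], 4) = 9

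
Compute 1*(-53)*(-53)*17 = 47753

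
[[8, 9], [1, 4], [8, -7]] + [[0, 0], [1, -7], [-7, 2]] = [[8, 9], [2, -3], [1, -5]]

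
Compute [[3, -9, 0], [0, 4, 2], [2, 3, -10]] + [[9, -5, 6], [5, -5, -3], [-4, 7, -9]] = [[12, -14, 6], [5, -1, -1], [-2, 10, -19]]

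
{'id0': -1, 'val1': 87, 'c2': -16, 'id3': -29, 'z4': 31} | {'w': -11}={'id0': -1, 'val1': 87, 'c2': -16, 'id3': -29, 'z4': 31, 'w': -11}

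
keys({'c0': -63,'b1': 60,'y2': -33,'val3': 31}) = ['c0', 'b1', 'y2', 'val3']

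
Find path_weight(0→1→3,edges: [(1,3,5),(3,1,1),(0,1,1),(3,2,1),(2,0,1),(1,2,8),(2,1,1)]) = 6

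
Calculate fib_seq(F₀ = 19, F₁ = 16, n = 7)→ F_2 = F_1 + F_0 = 35
F_3 = F_2 + F_1 = 51
F_4 = F_3 + F_2 = 86
...
= [19, 16, 35, 51, 86, 137, 223]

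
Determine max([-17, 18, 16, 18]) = 18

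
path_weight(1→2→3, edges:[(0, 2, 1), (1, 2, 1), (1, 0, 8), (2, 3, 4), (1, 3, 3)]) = 5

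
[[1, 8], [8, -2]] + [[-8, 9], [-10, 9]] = [[-7, 17], [-2, 7]]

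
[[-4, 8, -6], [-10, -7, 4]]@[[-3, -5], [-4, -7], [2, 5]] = [[-32, -66], [66, 119]]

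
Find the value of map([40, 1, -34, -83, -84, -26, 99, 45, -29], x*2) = 40*2=80, 1*2=2, -34*2=-68, -83*2=-166, -84*2=-168, -26*2=-52, 99*2=198, 45*2=90, -29*2=-58
= [80, 2, -68, -166, -168, -52, 198, 90, -58]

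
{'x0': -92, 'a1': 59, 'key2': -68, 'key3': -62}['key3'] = -62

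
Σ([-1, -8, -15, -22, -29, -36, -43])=-154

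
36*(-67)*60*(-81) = 11722320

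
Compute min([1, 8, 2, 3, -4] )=-4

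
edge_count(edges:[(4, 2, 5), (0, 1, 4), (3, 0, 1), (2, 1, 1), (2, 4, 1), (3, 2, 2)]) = 6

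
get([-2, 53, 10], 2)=10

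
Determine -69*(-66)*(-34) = -154836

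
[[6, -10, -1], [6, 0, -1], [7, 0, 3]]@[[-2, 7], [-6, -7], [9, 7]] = C[0][0] = (6)*(-2) + (-10)*(-6) + (-1)*(9) = 39
C[0][1] = (6)*(7) + (-10)*(-7) + (-1)*(7) = 105
C[1][0] = (6)*(-2) + (0)*(-6) + (-1)*(9) = -21
C[1][1] = (6)*(7) + (0)*(-7) + (-1)*(7) = 35
C[2][0] = (7)*(-2) + (0)*(-6) + (3)*(9) = 13
C[2][1] = (7)*(7) + (0)*(-7) + (3)*(7) = 70
= [[39, 105], [-21, 35], [13, 70]]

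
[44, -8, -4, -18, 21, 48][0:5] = [44, -8, -4, -18, 21]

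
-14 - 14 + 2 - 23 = -49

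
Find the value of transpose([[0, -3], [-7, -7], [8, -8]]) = [[0, -7, 8], [-3, -7, -8]]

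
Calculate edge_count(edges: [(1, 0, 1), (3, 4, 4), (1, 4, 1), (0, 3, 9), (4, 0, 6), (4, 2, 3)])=6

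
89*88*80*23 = 14410880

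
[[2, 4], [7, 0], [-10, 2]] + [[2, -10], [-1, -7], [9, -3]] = [[4, -6], [6, -7], [-1, -1]]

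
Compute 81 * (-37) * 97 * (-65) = 18896085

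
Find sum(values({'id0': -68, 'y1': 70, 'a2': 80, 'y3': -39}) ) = (-68) + 70 + 80 + (-39)
= 43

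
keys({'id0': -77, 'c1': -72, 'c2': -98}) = ['id0', 'c1', 'c2']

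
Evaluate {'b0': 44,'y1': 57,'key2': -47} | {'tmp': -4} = {'b0': 44, 'y1': 57, 'key2': -47, 'tmp': -4}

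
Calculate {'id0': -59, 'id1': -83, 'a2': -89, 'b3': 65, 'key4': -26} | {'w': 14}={'id0': -59, 'id1': -83, 'a2': -89, 'b3': 65, 'key4': -26, 'w': 14}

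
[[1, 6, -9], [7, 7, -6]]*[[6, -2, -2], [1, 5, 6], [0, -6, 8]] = [[12, 82, -38], [49, 57, -20]]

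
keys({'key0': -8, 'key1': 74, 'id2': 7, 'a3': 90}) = ['key0', 'key1', 'id2', 'a3']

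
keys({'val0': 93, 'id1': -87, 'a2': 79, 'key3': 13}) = ['val0', 'id1', 'a2', 'key3']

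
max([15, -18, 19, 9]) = 19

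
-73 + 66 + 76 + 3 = 72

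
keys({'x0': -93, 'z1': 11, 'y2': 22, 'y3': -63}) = ['x0', 'z1', 'y2', 'y3']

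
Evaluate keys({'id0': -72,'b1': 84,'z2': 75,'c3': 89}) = ['id0', 'b1', 'z2', 'c3']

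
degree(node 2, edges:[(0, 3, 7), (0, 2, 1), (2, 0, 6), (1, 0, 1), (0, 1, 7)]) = 2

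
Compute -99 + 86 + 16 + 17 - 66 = -46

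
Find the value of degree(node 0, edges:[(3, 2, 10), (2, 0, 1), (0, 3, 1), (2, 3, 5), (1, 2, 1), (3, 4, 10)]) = incident: (2,0), (0,3)
= 2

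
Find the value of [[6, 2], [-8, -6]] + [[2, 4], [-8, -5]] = [[8, 6], [-16, -11]]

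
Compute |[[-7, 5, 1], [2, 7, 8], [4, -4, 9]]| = -631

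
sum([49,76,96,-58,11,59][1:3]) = 172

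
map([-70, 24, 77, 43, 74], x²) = [4900, 576, 5929, 1849, 5476]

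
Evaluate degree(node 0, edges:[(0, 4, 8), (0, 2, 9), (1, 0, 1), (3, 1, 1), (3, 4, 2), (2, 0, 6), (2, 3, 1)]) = incident: (0,4), (0,2), (1,0), (2,0)
= 4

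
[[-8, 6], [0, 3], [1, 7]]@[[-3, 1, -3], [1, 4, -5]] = C[0][0] = (-8)*(-3) + (6)*(1) = 30
C[0][1] = (-8)*(1) + (6)*(4) = 16
C[0][2] = (-8)*(-3) + (6)*(-5) = -6
C[1][0] = (0)*(-3) + (3)*(1) = 3
C[1][1] = (0)*(1) + (3)*(4) = 12
C[1][2] = (0)*(-3) + (3)*(-5) = -15
... (3 more cells)
= [[30, 16, -6], [3, 12, -15], [4, 29, -38]]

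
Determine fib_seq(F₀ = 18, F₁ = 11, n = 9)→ [18, 11, 29, 40, 69, 109, 178, 287, 465]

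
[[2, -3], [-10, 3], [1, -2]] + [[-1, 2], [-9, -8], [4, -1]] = [[1, -1], [-19, -5], [5, -3]]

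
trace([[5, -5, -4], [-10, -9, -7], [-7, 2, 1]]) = -3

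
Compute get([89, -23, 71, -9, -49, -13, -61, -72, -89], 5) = -13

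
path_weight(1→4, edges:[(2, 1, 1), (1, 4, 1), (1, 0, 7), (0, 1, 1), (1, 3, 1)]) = 1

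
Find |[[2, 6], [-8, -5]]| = 38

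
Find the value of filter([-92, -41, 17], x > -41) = [17]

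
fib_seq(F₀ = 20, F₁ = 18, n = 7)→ [20, 18, 38, 56, 94, 150, 244]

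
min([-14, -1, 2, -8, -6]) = -14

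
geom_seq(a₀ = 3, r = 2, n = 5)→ [3, 6, 12, 24, 48]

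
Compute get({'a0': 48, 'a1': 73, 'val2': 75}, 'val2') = 75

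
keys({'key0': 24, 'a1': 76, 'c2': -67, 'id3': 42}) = ['key0', 'a1', 'c2', 'id3']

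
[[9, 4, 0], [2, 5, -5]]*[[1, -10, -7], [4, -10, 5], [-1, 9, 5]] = [[25, -130, -43], [27, -115, -14]]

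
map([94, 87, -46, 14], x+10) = [104, 97, -36, 24]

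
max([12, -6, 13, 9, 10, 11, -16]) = 13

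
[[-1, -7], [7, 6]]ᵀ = [[-1, 7], [-7, 6]]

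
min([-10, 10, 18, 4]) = -10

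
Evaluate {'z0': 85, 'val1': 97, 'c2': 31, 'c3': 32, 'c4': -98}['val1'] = 97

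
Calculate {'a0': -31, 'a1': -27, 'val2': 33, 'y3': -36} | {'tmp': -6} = {'a0': -31, 'a1': -27, 'val2': 33, 'y3': -36, 'tmp': -6}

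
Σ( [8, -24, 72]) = 8 + -24 + 72
= 56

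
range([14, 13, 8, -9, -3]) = 23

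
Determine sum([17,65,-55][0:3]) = slice → [17, 65, -55]
17 + 65 + (-55)
= 27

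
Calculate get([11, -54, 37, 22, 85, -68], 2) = 37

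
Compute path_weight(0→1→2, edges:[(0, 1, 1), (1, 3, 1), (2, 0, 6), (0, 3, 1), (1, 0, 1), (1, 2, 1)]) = 2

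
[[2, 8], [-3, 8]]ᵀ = [[2, -3], [8, 8]]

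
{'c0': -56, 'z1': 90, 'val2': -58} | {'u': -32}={'c0': -56, 'z1': 90, 'val2': -58, 'u': -32}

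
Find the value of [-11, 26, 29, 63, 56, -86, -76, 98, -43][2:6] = [29, 63, 56, -86]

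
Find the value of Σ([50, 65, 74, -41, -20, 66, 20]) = 214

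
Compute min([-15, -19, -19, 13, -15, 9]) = -19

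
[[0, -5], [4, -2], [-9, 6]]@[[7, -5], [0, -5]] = C[0][0] = (0)*(7) + (-5)*(0) = 0
C[0][1] = (0)*(-5) + (-5)*(-5) = 25
C[1][0] = (4)*(7) + (-2)*(0) = 28
C[1][1] = (4)*(-5) + (-2)*(-5) = -10
C[2][0] = (-9)*(7) + (6)*(0) = -63
C[2][1] = (-9)*(-5) + (6)*(-5) = 15
= [[0, 25], [28, -10], [-63, 15]]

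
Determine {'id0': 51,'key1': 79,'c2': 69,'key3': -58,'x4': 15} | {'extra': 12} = {'id0': 51, 'key1': 79, 'c2': 69, 'key3': -58, 'x4': 15, 'extra': 12}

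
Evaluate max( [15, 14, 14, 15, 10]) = 15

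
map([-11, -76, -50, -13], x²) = [121, 5776, 2500, 169]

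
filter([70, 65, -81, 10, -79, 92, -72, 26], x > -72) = keep x where x > -72: 70✓, 65✓, -81✗, 10✓, -79✗, 92✓, -72✗, 26✓
= [70, 65, 10, 92, 26]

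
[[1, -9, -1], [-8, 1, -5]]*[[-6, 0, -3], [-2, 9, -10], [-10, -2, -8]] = [[22, -79, 95], [96, 19, 54]]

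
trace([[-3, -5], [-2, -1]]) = diagonal: (-3) + (-1)
= -4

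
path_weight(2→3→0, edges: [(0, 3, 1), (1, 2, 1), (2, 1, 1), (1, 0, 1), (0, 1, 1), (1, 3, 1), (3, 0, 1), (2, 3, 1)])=2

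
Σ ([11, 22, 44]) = 11 + 22 + 44
= 77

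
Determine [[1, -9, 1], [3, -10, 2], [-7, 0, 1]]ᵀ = [[1, 3, -7], [-9, -10, 0], [1, 2, 1]]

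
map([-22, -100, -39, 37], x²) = [484, 10000, 1521, 1369]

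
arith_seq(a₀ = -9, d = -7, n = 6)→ [-9, -16, -23, -30, -37, -44]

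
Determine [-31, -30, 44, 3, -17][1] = -30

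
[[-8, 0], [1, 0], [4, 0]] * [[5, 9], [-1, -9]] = [[-40, -72], [5, 9], [20, 36]]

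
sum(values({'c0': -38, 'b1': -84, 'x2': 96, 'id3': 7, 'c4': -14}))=(-38) + (-84) + 96 + 7 + (-14)
= -33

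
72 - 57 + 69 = 84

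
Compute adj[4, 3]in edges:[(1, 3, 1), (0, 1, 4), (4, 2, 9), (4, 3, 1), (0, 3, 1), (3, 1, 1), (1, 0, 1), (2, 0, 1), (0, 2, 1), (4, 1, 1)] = 1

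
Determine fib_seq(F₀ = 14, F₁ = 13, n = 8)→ F_2 = F_1 + F_0 = 27
F_3 = F_2 + F_1 = 40
F_4 = F_3 + F_2 = 67
...
= [14, 13, 27, 40, 67, 107, 174, 281]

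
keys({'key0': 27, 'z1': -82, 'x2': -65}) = ['key0', 'z1', 'x2']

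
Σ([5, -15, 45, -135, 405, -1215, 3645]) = 5 + -15 + 45 + -135 + 405 + -1215 + 3645
= 2735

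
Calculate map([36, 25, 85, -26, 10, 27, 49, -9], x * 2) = 36*2=72, 25*2=50, 85*2=170, -26*2=-52, 10*2=20, 27*2=54, 49*2=98, -9*2=-18
= [72, 50, 170, -52, 20, 54, 98, -18]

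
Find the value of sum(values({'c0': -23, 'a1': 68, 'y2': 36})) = 81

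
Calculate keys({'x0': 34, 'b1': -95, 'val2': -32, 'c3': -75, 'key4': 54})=['x0', 'b1', 'val2', 'c3', 'key4']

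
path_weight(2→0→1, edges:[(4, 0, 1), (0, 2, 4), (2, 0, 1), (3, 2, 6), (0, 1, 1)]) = 2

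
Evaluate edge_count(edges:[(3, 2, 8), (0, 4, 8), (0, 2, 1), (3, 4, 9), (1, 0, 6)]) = 5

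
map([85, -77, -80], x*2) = [170, -154, -160]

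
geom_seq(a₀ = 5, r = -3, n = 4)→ a_0 = 5*(-3)^0 = 5
a_1 = 5*(-3)^1 = -15
a_2 = 5*(-3)^2 = 45
...
= [5, -15, 45, -135]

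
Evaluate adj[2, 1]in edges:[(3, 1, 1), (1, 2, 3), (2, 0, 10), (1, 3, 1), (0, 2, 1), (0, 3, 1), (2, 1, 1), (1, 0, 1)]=1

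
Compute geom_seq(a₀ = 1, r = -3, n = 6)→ a_0 = 1*(-3)^0 = 1
a_1 = 1*(-3)^1 = -3
a_2 = 1*(-3)^2 = 9
...
= [1, -3, 9, -27, 81, -243]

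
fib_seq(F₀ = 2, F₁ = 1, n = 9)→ F_2 = F_1 + F_0 = 3
F_3 = F_2 + F_1 = 4
F_4 = F_3 + F_2 = 7
...
= [2, 1, 3, 4, 7, 11, 18, 29, 47]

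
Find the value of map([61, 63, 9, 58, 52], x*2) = [122, 126, 18, 116, 104]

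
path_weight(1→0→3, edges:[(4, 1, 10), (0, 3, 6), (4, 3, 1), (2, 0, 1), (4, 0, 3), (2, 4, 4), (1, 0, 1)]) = 7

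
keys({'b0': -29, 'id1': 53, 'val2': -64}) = ['b0', 'id1', 'val2']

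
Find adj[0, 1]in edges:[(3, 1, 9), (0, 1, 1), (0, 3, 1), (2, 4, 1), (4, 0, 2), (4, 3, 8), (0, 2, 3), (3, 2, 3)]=1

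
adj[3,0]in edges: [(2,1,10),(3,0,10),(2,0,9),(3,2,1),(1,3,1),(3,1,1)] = 10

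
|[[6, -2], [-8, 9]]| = 38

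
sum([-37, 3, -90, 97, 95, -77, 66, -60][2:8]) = slice → [-90, 97, 95, -77, 66, -60]
(-90) + 97 + 95 + (-77) + 66 + (-60)
= 31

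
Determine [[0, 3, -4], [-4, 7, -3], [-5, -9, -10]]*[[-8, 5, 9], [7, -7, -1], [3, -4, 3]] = C[0][0] = (0)*(-8) + (3)*(7) + (-4)*(3) = 9
C[0][1] = (0)*(5) + (3)*(-7) + (-4)*(-4) = -5
C[0][2] = (0)*(9) + (3)*(-1) + (-4)*(3) = -15
C[1][0] = (-4)*(-8) + (7)*(7) + (-3)*(3) = 72
C[1][1] = (-4)*(5) + (7)*(-7) + (-3)*(-4) = -57
C[1][2] = (-4)*(9) + (7)*(-1) + (-3)*(3) = -52
... (3 more cells)
= [[9, -5, -15], [72, -57, -52], [-53, 78, -66]]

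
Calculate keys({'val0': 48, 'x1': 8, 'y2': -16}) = ['val0', 'x1', 'y2']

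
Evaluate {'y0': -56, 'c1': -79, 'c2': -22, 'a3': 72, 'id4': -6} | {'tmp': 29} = {'y0': -56, 'c1': -79, 'c2': -22, 'a3': 72, 'id4': -6, 'tmp': 29}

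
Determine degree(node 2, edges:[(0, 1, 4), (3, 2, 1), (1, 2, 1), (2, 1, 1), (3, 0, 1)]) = 3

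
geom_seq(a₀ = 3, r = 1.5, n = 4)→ a_0 = 3*1.5^0 = 3.0
a_1 = 3*1.5^1 = 4.5
a_2 = 3*1.5^2 = 6.75
...
= [3.0, 4.5, 6.75, 10.125]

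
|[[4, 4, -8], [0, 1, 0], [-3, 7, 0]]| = -24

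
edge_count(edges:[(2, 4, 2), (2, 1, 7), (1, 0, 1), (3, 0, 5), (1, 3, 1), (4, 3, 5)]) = 6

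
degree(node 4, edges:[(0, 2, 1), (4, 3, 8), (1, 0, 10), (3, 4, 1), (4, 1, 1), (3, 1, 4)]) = incident: (4,3), (3,4), (4,1)
= 3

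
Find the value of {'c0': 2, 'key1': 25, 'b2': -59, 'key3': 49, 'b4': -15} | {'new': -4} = {'c0': 2, 'key1': 25, 'b2': -59, 'key3': 49, 'b4': -15, 'new': -4}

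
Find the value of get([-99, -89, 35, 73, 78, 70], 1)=-89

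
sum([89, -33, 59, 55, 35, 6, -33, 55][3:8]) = 118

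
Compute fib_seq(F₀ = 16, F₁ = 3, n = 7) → F_2 = F_1 + F_0 = 19
F_3 = F_2 + F_1 = 22
F_4 = F_3 + F_2 = 41
...
= [16, 3, 19, 22, 41, 63, 104]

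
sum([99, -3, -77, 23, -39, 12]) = 15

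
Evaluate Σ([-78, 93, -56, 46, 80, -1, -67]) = 17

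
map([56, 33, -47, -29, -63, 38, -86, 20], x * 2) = [112, 66, -94, -58, -126, 76, -172, 40]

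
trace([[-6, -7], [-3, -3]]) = diagonal: (-6) + (-3)
= -9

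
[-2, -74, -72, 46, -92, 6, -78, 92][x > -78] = keep x where x > -78: -2✓, -74✓, -72✓, 46✓, -92✗, 6✓, -78✗, 92✓
= [-2, -74, -72, 46, 6, 92]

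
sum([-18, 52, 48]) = (-18) + 52 + 48
= 82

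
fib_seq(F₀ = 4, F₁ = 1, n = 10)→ F_2 = F_1 + F_0 = 5
F_3 = F_2 + F_1 = 6
F_4 = F_3 + F_2 = 11
...
= [4, 1, 5, 6, 11, 17, 28, 45, 73, 118]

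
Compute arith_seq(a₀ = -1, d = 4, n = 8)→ a_0 = -1 + 0*4 = -1
a_1 = -1 + 1*4 = 3
a_2 = -1 + 2*4 = 7
...
= [-1, 3, 7, 11, 15, 19, 23, 27]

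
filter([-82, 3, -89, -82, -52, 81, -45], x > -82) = keep x where x > -82: -82✗, 3✓, -89✗, -82✗, -52✓, 81✓, -45✓
= [3, -52, 81, -45]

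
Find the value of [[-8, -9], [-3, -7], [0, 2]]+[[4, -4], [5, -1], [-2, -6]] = [[-4, -13], [2, -8], [-2, -4]]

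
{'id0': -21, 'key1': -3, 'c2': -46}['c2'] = -46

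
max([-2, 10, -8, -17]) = 10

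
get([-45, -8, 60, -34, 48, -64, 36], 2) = 60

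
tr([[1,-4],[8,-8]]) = diagonal: 1 + (-8)
= -7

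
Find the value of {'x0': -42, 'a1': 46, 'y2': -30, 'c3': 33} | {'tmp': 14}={'x0': -42, 'a1': 46, 'y2': -30, 'c3': 33, 'tmp': 14}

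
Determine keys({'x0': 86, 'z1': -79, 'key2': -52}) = ['x0', 'z1', 'key2']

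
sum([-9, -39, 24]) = (-9) + (-39) + 24
= -24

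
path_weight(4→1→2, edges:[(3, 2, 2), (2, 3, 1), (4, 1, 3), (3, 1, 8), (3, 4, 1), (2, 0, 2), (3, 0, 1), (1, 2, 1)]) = w(4→1)=3 + w(1→2)=1
= 4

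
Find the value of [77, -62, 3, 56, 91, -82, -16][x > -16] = [77, 3, 56, 91]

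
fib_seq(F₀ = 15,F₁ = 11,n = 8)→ [15, 11, 26, 37, 63, 100, 163, 263]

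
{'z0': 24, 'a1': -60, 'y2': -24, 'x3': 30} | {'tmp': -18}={'z0': 24, 'a1': -60, 'y2': -24, 'x3': 30, 'tmp': -18}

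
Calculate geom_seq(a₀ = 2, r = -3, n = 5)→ a_0 = 2*(-3)^0 = 2
a_1 = 2*(-3)^1 = -6
a_2 = 2*(-3)^2 = 18
...
= [2, -6, 18, -54, 162]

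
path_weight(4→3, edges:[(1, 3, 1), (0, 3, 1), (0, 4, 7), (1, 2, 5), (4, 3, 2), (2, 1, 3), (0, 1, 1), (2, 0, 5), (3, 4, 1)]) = w(4→3)=2
= 2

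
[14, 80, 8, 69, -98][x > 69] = keep x where x > 69: 14✗, 80✓, 8✗, 69✗, -98✗
= [80]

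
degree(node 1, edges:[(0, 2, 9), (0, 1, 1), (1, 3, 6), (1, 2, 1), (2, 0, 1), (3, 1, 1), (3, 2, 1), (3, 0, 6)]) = incident: (0,1), (1,3), (1,2), (3,1)
= 4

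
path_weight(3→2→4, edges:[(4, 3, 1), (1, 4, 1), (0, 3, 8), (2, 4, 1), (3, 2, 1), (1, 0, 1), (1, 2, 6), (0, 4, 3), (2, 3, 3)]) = w(3→2)=1 + w(2→4)=1
= 2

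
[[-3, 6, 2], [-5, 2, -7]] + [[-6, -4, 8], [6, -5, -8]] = [[-9, 2, 10], [1, -3, -15]]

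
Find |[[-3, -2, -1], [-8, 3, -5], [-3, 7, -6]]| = 62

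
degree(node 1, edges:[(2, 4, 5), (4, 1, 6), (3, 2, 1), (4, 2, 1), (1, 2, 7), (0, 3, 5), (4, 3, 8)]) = 2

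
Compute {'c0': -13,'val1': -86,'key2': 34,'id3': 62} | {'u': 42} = {'c0': -13, 'val1': -86, 'key2': 34, 'id3': 62, 'u': 42}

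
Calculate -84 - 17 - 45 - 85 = -231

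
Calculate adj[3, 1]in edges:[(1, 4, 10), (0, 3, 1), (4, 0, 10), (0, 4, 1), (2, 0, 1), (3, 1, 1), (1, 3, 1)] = 1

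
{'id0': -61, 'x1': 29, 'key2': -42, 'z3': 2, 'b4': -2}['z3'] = 2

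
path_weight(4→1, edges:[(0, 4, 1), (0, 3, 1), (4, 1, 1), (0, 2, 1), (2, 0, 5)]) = 1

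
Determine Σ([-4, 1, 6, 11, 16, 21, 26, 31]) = 108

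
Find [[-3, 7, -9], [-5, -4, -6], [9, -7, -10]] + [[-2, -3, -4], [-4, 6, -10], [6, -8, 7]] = [[-5, 4, -13], [-9, 2, -16], [15, -15, -3]]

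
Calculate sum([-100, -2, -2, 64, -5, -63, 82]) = -26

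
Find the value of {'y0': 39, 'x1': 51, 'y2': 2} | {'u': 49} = {'y0': 39, 'x1': 51, 'y2': 2, 'u': 49}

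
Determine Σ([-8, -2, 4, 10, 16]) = (-8) + (-2) + 4 + 10 + 16
= 20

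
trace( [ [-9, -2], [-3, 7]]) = diagonal: (-9) + 7
= -2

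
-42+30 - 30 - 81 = -123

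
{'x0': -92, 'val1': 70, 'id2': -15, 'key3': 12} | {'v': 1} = {'x0': -92, 'val1': 70, 'id2': -15, 'key3': 12, 'v': 1}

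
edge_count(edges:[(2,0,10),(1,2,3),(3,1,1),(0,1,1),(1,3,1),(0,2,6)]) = 6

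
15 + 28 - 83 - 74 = -114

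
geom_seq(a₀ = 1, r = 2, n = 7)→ a_0 = 1*2^0 = 1
a_1 = 1*2^1 = 2
a_2 = 1*2^2 = 4
...
= [1, 2, 4, 8, 16, 32, 64]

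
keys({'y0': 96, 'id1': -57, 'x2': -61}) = ['y0', 'id1', 'x2']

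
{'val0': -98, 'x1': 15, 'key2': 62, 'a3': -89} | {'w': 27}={'val0': -98, 'x1': 15, 'key2': 62, 'a3': -89, 'w': 27}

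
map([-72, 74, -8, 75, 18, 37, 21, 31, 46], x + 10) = -72+10=-62, 74+10=84, -8+10=2, 75+10=85, 18+10=28, 37+10=47, 21+10=31, 31+10=41, 46+10=56
= [-62, 84, 2, 85, 28, 47, 31, 41, 56]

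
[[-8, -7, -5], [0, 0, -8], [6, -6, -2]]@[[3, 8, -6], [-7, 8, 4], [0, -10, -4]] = [[25, -70, 40], [0, 80, 32], [60, 20, -52]]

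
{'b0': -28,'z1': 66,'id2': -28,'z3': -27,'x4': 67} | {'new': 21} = {'b0': -28, 'z1': 66, 'id2': -28, 'z3': -27, 'x4': 67, 'new': 21}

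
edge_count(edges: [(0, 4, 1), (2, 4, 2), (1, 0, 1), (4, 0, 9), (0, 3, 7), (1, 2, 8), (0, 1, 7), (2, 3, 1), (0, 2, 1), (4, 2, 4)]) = 10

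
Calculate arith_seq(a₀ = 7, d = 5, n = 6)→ a_0 = 7 + 0*5 = 7
a_1 = 7 + 1*5 = 12
a_2 = 7 + 2*5 = 17
...
= [7, 12, 17, 22, 27, 32]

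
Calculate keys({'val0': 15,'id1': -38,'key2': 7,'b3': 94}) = ['val0', 'id1', 'key2', 'b3']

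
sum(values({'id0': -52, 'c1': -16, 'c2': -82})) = -150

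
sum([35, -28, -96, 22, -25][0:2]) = slice → [35, -28]
35 + (-28)
= 7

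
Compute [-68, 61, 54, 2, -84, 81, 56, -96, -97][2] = 54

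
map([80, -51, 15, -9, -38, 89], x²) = (80)²=6400, (-51)²=2601, (15)²=225, (-9)²=81, (-38)²=1444, (89)²=7921
= [6400, 2601, 225, 81, 1444, 7921]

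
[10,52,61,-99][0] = 10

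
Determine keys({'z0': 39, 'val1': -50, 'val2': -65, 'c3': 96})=['z0', 'val1', 'val2', 'c3']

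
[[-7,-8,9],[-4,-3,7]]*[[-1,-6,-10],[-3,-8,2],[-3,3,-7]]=[[4, 133, -9], [-8, 69, -15]]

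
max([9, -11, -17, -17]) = 9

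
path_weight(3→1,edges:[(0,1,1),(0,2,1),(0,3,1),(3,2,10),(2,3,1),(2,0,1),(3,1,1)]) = w(3→1)=1
= 1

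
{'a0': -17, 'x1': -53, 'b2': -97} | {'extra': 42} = {'a0': -17, 'x1': -53, 'b2': -97, 'extra': 42}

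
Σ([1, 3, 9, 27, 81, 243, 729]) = 1093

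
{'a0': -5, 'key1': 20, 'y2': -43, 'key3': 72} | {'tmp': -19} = {'a0': -5, 'key1': 20, 'y2': -43, 'key3': 72, 'tmp': -19}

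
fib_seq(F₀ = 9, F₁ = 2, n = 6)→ [9, 2, 11, 13, 24, 37]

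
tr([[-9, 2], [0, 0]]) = -9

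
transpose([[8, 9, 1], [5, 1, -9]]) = [[8, 5], [9, 1], [1, -9]]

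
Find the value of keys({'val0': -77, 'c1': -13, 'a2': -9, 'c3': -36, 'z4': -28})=['val0', 'c1', 'a2', 'c3', 'z4']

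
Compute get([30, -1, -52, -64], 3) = -64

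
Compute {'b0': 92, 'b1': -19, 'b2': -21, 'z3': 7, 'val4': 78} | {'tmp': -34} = {'b0': 92, 'b1': -19, 'b2': -21, 'z3': 7, 'val4': 78, 'tmp': -34}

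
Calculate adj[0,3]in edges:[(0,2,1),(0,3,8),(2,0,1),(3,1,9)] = 8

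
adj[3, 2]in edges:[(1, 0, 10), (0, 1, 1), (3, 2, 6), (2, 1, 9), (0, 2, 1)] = 6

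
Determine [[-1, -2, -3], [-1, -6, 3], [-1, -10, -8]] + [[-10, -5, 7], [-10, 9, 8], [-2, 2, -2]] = [[-11, -7, 4], [-11, 3, 11], [-3, -8, -10]]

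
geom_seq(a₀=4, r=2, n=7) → [4, 8, 16, 32, 64, 128, 256]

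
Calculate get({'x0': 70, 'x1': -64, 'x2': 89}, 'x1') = -64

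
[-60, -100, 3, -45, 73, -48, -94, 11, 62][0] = -60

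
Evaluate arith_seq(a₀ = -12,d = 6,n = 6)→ [-12, -6, 0, 6, 12, 18]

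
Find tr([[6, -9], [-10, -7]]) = -1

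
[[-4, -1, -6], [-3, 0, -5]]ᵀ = [[-4, -3], [-1, 0], [-6, -5]]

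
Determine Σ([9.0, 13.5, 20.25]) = 9.0 + 13.5 + 20.25
= 42.75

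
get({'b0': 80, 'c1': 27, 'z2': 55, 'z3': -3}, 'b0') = 80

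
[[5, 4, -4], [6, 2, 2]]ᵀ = [[5, 6], [4, 2], [-4, 2]]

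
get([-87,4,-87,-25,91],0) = -87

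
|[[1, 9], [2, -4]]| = (1)*(-4) - (9)*(2)
= -22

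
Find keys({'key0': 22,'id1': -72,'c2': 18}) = ['key0', 'id1', 'c2']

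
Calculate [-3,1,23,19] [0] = -3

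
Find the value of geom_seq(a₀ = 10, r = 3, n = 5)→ a_0 = 10*3^0 = 10
a_1 = 10*3^1 = 30
a_2 = 10*3^2 = 90
...
= [10, 30, 90, 270, 810]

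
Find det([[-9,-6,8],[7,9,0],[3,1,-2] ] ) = -82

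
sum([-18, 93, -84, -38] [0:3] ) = slice → [-18, 93, -84]
(-18) + 93 + (-84)
= -9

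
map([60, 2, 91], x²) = (60)²=3600, (2)²=4, (91)²=8281
= [3600, 4, 8281]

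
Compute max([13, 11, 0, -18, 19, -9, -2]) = 19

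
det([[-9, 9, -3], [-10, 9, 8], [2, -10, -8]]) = -894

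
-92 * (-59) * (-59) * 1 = -320252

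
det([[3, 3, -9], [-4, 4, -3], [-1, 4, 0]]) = (1)*(3)*det([[4, -3], [4, 0]]) + (-1)*(3)*det([[-4, -3], [-1, 0]]) + (1)*(-9)*det([[-4, 4], [-1, 4]])
= 36 + 9 + 108
= 153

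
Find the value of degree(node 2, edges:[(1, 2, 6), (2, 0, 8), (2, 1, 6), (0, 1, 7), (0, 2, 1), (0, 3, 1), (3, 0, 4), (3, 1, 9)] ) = 4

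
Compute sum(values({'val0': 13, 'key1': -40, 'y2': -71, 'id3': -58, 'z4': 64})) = -92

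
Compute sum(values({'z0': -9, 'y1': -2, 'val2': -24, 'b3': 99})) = (-9) + (-2) + (-24) + 99
= 64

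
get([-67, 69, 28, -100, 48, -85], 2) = 28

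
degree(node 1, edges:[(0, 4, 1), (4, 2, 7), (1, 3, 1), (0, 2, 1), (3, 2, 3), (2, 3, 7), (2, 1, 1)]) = 2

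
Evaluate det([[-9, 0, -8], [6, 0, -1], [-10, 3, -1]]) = -171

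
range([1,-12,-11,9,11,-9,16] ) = 28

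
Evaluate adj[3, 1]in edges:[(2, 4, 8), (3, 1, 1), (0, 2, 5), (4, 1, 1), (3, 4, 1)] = 1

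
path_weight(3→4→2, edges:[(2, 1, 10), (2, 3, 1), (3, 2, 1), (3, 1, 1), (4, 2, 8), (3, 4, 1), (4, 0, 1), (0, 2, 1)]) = w(3→4)=1 + w(4→2)=8
= 9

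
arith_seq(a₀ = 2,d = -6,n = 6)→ a_0 = 2 + 0*-6 = 2
a_1 = 2 + 1*-6 = -4
a_2 = 2 + 2*-6 = -10
...
= [2, -4, -10, -16, -22, -28]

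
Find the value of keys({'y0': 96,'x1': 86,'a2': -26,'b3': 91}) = ['y0', 'x1', 'a2', 'b3']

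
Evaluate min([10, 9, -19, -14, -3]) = -19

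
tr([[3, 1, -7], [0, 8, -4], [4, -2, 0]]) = diagonal: 3 + 8 + 0
= 11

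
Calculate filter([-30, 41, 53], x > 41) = keep x where x > 41: -30✗, 41✗, 53✓
= [53]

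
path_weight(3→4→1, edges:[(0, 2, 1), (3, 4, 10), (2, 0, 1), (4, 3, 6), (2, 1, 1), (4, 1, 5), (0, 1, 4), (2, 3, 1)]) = w(3→4)=10 + w(4→1)=5
= 15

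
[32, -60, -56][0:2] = [32, -60]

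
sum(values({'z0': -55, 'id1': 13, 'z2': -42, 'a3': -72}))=-156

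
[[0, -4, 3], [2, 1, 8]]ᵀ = [[0, 2], [-4, 1], [3, 8]]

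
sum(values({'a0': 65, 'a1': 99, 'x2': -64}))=100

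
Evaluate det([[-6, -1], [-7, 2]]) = -19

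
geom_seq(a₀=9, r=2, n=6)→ [9, 18, 36, 72, 144, 288]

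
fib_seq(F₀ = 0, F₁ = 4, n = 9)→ [0, 4, 4, 8, 12, 20, 32, 52, 84]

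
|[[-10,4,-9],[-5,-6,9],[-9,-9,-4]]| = -1373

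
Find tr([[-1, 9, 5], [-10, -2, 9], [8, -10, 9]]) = diagonal: (-1) + (-2) + 9
= 6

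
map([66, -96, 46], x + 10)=66+10=76, -96+10=-86, 46+10=56
= [76, -86, 56]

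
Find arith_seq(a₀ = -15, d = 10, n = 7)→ a_0 = -15 + 0*10 = -15
a_1 = -15 + 1*10 = -5
a_2 = -15 + 2*10 = 5
...
= [-15, -5, 5, 15, 25, 35, 45]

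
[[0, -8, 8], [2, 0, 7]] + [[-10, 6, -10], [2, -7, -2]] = [[-10, -2, -2], [4, -7, 5]]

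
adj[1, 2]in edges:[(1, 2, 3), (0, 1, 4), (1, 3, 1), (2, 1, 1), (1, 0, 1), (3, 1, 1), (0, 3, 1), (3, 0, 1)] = 3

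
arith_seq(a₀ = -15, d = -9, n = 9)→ [-15, -24, -33, -42, -51, -60, -69, -78, -87]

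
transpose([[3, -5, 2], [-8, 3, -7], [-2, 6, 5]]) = [[3, -8, -2], [-5, 3, 6], [2, -7, 5]]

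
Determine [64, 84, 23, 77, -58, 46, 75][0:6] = [64, 84, 23, 77, -58, 46]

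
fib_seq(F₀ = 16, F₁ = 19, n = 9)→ F_2 = F_1 + F_0 = 35
F_3 = F_2 + F_1 = 54
F_4 = F_3 + F_2 = 89
...
= [16, 19, 35, 54, 89, 143, 232, 375, 607]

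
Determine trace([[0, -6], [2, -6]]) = -6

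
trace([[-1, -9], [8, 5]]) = 4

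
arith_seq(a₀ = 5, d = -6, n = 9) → a_0 = 5 + 0*-6 = 5
a_1 = 5 + 1*-6 = -1
a_2 = 5 + 2*-6 = -7
...
= [5, -1, -7, -13, -19, -25, -31, -37, -43]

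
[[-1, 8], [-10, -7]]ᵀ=[[-1, -10], [8, -7]]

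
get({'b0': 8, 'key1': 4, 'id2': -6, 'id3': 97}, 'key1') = 4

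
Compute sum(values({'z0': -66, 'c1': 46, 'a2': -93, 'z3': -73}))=-186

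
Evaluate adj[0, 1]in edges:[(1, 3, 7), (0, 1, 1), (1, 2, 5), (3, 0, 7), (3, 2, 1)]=1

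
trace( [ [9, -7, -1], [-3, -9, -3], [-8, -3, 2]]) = 2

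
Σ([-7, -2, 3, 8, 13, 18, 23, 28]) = 84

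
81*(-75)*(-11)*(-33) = -2205225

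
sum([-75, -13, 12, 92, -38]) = -22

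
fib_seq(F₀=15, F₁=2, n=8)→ F_2 = F_1 + F_0 = 17
F_3 = F_2 + F_1 = 19
F_4 = F_3 + F_2 = 36
...
= [15, 2, 17, 19, 36, 55, 91, 146]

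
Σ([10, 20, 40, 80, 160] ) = 10 + 20 + 40 + 80 + 160
= 310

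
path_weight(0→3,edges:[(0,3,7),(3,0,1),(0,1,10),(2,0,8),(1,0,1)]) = w(0→3)=7
= 7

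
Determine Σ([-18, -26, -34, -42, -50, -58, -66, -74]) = -368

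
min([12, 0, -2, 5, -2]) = -2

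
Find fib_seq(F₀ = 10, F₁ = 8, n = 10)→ F_2 = F_1 + F_0 = 18
F_3 = F_2 + F_1 = 26
F_4 = F_3 + F_2 = 44
...
= [10, 8, 18, 26, 44, 70, 114, 184, 298, 482]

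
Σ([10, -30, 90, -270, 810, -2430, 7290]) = 10 + -30 + 90 + -270 + 810 + -2430 + 7290
= 5470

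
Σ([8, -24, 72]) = 8 + -24 + 72
= 56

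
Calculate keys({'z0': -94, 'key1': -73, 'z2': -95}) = ['z0', 'key1', 'z2']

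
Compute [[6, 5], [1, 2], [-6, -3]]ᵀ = [[6, 1, -6], [5, 2, -3]]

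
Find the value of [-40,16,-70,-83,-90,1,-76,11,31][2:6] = [-70, -83, -90, 1]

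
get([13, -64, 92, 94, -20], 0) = 13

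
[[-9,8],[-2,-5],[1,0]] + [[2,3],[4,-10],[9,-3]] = [[-7, 11], [2, -15], [10, -3]]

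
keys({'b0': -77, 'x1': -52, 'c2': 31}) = ['b0', 'x1', 'c2']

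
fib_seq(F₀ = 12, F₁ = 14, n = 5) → F_2 = F_1 + F_0 = 26
F_3 = F_2 + F_1 = 40
F_4 = F_3 + F_2 = 66
= [12, 14, 26, 40, 66]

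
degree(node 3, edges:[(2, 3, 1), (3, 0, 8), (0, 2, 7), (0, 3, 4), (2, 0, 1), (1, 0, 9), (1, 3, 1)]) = 4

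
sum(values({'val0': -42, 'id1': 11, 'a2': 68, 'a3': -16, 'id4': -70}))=-49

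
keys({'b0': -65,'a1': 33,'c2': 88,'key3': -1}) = ['b0', 'a1', 'c2', 'key3']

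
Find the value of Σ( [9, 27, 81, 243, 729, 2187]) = 9 + 27 + 81 + 243 + 729 + 2187
= 3276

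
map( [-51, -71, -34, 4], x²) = [2601, 5041, 1156, 16]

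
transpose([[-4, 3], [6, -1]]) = [[-4, 6], [3, -1]]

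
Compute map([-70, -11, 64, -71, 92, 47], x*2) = -70*2=-140, -11*2=-22, 64*2=128, -71*2=-142, 92*2=184, 47*2=94
= [-140, -22, 128, -142, 184, 94]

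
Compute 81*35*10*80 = 2268000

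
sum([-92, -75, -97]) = (-92) + (-75) + (-97)
= -264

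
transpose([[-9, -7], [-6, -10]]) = [[-9, -6], [-7, -10]]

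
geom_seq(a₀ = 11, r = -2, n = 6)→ [11, -22, 44, -88, 176, -352]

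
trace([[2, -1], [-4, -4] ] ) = -2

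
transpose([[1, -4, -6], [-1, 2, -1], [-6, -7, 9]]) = [[1, -1, -6], [-4, 2, -7], [-6, -1, 9]]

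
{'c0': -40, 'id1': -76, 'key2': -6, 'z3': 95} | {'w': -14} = {'c0': -40, 'id1': -76, 'key2': -6, 'z3': 95, 'w': -14}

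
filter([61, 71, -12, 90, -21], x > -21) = keep x where x > -21: 61✓, 71✓, -12✓, 90✓, -21✗
= [61, 71, -12, 90]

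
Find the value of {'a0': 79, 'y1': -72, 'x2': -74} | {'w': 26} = {'a0': 79, 'y1': -72, 'x2': -74, 'w': 26}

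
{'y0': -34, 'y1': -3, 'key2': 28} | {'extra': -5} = {'y0': -34, 'y1': -3, 'key2': 28, 'extra': -5}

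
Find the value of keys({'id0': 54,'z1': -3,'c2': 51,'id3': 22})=['id0', 'z1', 'c2', 'id3']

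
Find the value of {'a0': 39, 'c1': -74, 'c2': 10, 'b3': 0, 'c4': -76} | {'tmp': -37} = {'a0': 39, 'c1': -74, 'c2': 10, 'b3': 0, 'c4': -76, 'tmp': -37}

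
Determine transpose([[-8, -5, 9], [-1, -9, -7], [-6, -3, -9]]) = [[-8, -1, -6], [-5, -9, -3], [9, -7, -9]]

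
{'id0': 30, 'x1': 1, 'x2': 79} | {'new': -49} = {'id0': 30, 'x1': 1, 'x2': 79, 'new': -49}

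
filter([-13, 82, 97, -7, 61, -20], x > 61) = keep x where x > 61: -13✗, 82✓, 97✓, -7✗, 61✗, -20✗
= [82, 97]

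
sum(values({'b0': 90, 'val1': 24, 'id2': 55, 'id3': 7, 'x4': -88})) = 88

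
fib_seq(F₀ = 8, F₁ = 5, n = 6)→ [8, 5, 13, 18, 31, 49]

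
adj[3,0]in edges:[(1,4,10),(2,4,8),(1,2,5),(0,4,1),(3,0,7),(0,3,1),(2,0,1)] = 7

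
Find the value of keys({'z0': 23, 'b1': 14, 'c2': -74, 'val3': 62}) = ['z0', 'b1', 'c2', 'val3']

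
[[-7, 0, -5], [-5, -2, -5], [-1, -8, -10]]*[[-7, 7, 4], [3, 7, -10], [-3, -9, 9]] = C[0][0] = (-7)*(-7) + (0)*(3) + (-5)*(-3) = 64
C[0][1] = (-7)*(7) + (0)*(7) + (-5)*(-9) = -4
C[0][2] = (-7)*(4) + (0)*(-10) + (-5)*(9) = -73
C[1][0] = (-5)*(-7) + (-2)*(3) + (-5)*(-3) = 44
C[1][1] = (-5)*(7) + (-2)*(7) + (-5)*(-9) = -4
C[1][2] = (-5)*(4) + (-2)*(-10) + (-5)*(9) = -45
... (3 more cells)
= [[64, -4, -73], [44, -4, -45], [13, 27, -14]]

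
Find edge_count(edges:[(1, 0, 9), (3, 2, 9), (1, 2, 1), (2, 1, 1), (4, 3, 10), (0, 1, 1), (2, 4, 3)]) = 7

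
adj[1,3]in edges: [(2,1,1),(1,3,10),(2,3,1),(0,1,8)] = 10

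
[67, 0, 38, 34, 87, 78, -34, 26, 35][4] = 87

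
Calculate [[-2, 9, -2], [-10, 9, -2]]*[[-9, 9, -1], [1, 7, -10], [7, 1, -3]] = C[0][0] = (-2)*(-9) + (9)*(1) + (-2)*(7) = 13
C[0][1] = (-2)*(9) + (9)*(7) + (-2)*(1) = 43
C[0][2] = (-2)*(-1) + (9)*(-10) + (-2)*(-3) = -82
C[1][0] = (-10)*(-9) + (9)*(1) + (-2)*(7) = 85
C[1][1] = (-10)*(9) + (9)*(7) + (-2)*(1) = -29
C[1][2] = (-10)*(-1) + (9)*(-10) + (-2)*(-3) = -74
= [[13, 43, -82], [85, -29, -74]]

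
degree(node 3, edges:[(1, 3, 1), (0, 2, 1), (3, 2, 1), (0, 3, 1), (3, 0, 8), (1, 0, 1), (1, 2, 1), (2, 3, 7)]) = incident: (1,3), (3,2), (0,3), (3,0), (2,3)
= 5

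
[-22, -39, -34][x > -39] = [-22, -34]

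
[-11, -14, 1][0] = -11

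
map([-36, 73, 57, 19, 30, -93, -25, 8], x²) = (-36)²=1296, (73)²=5329, (57)²=3249, (19)²=361, (30)²=900, (-93)²=8649, (-25)²=625, (8)²=64
= [1296, 5329, 3249, 361, 900, 8649, 625, 64]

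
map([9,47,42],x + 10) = [19, 57, 52]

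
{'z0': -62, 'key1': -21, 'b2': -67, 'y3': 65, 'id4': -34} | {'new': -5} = {'z0': -62, 'key1': -21, 'b2': -67, 'y3': 65, 'id4': -34, 'new': -5}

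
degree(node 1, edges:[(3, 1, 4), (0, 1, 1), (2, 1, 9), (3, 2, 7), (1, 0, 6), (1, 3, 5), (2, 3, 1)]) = incident: (3,1), (0,1), (2,1), (1,0), (1,3)
= 5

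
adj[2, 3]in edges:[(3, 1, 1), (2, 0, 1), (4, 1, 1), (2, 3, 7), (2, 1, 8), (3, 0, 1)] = 7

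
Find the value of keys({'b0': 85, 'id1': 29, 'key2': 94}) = ['b0', 'id1', 'key2']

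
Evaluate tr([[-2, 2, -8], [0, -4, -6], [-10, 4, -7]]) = diagonal: (-2) + (-4) + (-7)
= -13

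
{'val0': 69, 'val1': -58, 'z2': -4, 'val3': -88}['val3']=-88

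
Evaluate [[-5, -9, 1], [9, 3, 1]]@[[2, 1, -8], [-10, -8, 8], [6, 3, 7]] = C[0][0] = (-5)*(2) + (-9)*(-10) + (1)*(6) = 86
C[0][1] = (-5)*(1) + (-9)*(-8) + (1)*(3) = 70
C[0][2] = (-5)*(-8) + (-9)*(8) + (1)*(7) = -25
C[1][0] = (9)*(2) + (3)*(-10) + (1)*(6) = -6
C[1][1] = (9)*(1) + (3)*(-8) + (1)*(3) = -12
C[1][2] = (9)*(-8) + (3)*(8) + (1)*(7) = -41
= [[86, 70, -25], [-6, -12, -41]]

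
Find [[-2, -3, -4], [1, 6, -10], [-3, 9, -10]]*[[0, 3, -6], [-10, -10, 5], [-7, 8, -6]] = [[58, -8, 21], [10, -137, 84], [-20, -179, 123]]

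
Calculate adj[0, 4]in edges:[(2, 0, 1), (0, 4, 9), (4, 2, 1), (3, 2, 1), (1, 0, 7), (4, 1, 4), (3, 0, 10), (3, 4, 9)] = 9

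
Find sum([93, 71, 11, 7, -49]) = 133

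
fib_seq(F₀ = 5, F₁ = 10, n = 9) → [5, 10, 15, 25, 40, 65, 105, 170, 275]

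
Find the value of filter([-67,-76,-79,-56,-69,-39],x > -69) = [-67, -56, -39]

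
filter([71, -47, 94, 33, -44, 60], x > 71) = keep x where x > 71: 71✗, -47✗, 94✓, 33✗, -44✗, 60✗
= [94]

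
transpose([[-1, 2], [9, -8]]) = [[-1, 9], [2, -8]]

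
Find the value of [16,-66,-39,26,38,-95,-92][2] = -39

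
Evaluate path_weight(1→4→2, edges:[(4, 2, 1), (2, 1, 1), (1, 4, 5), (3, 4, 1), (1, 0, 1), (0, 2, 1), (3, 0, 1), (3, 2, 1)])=6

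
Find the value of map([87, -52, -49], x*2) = [174, -104, -98]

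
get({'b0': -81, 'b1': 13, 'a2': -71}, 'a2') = -71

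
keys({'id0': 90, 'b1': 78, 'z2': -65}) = ['id0', 'b1', 'z2']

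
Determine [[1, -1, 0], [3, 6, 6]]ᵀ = [[1, 3], [-1, 6], [0, 6]]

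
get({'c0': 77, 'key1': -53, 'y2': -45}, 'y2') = -45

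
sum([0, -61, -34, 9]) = 0 + (-61) + (-34) + 9
= -86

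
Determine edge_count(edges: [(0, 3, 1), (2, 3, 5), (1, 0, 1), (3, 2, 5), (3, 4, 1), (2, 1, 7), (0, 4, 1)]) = 7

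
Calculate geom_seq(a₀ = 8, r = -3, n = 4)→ [8, -24, 72, -216]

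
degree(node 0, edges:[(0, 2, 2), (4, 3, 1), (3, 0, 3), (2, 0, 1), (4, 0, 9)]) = 4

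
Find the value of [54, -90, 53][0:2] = [54, -90]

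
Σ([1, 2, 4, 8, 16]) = 31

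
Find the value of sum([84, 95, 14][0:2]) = slice → [84, 95]
84 + 95
= 179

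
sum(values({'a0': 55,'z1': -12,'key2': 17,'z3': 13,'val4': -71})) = 55 + (-12) + 17 + 13 + (-71)
= 2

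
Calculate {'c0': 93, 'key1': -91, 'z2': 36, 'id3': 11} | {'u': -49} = {'c0': 93, 'key1': -91, 'z2': 36, 'id3': 11, 'u': -49}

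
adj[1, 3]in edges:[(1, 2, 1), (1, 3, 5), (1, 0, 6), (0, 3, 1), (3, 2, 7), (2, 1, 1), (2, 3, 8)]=5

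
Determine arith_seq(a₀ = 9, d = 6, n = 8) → a_0 = 9 + 0*6 = 9
a_1 = 9 + 1*6 = 15
a_2 = 9 + 2*6 = 21
...
= [9, 15, 21, 27, 33, 39, 45, 51]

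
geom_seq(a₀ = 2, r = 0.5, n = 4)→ a_0 = 2*0.5^0 = 2.0
a_1 = 2*0.5^1 = 1.0
a_2 = 2*0.5^2 = 0.5
...
= [2.0, 1.0, 0.5, 0.25]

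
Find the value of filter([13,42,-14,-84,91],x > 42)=keep x where x > 42: 13✗, 42✗, -14✗, -84✗, 91✓
= [91]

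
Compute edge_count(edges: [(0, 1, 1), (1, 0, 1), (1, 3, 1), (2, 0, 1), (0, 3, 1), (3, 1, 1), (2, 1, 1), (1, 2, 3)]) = 8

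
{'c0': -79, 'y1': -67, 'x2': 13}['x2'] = 13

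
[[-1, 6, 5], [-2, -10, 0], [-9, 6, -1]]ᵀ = [[-1, -2, -9], [6, -10, 6], [5, 0, -1]]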